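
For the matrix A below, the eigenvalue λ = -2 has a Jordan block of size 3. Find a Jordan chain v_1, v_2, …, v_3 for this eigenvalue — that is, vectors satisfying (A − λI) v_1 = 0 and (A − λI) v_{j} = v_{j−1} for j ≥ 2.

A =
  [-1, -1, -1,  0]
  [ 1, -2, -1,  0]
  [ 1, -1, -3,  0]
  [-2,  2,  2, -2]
A Jordan chain for λ = -2 of length 3:
v_1 = (-1, 0, -1, 2)ᵀ
v_2 = (1, 1, 1, -2)ᵀ
v_3 = (1, 0, 0, 0)ᵀ

Let N = A − (-2)·I. We want v_3 with N^3 v_3 = 0 but N^2 v_3 ≠ 0; then v_{j-1} := N · v_j for j = 3, …, 2.

Pick v_3 = (1, 0, 0, 0)ᵀ.
Then v_2 = N · v_3 = (1, 1, 1, -2)ᵀ.
Then v_1 = N · v_2 = (-1, 0, -1, 2)ᵀ.

Sanity check: (A − (-2)·I) v_1 = (0, 0, 0, 0)ᵀ = 0. ✓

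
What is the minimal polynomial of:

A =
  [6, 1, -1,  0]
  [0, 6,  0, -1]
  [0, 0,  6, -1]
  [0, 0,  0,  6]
x^2 - 12*x + 36

The characteristic polynomial is χ_A(x) = (x - 6)^4, so the eigenvalues are known. The minimal polynomial is
  m_A(x) = Π_λ (x − λ)^{k_λ}
where k_λ is the size of the *largest* Jordan block for λ (equivalently, the smallest k with (A − λI)^k v = 0 for every generalised eigenvector v of λ).

  λ = 6: largest Jordan block has size 2, contributing (x − 6)^2

So m_A(x) = (x - 6)^2 = x^2 - 12*x + 36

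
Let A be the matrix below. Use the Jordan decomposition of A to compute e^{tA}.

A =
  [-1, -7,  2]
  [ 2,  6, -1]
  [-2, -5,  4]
e^{tA} =
  [-t^2*exp(3*t) - 4*t*exp(3*t) + exp(3*t), -3*t^2*exp(3*t)/2 - 7*t*exp(3*t), t^2*exp(3*t)/2 + 2*t*exp(3*t)]
  [2*t*exp(3*t), 3*t*exp(3*t) + exp(3*t), -t*exp(3*t)]
  [-2*t^2*exp(3*t) - 2*t*exp(3*t), -3*t^2*exp(3*t) - 5*t*exp(3*t), t^2*exp(3*t) + t*exp(3*t) + exp(3*t)]

Strategy: write A = P · J · P⁻¹ where J is a Jordan canonical form, so e^{tA} = P · e^{tJ} · P⁻¹, and e^{tJ} can be computed block-by-block.

A has Jordan form
J =
  [3, 1, 0]
  [0, 3, 1]
  [0, 0, 3]
(up to reordering of blocks).

Per-block formulas:
  For a 3×3 Jordan block J_3(3): exp(t · J_3(3)) = e^(3t)·(I + t·N + (t^2/2)·N^2), where N is the 3×3 nilpotent shift.

After assembling e^{tJ} and conjugating by P, we get:

e^{tA} =
  [-t^2*exp(3*t) - 4*t*exp(3*t) + exp(3*t), -3*t^2*exp(3*t)/2 - 7*t*exp(3*t), t^2*exp(3*t)/2 + 2*t*exp(3*t)]
  [2*t*exp(3*t), 3*t*exp(3*t) + exp(3*t), -t*exp(3*t)]
  [-2*t^2*exp(3*t) - 2*t*exp(3*t), -3*t^2*exp(3*t) - 5*t*exp(3*t), t^2*exp(3*t) + t*exp(3*t) + exp(3*t)]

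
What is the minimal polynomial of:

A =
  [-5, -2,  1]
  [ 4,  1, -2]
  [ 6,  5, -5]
x^3 + 9*x^2 + 27*x + 27

The characteristic polynomial is χ_A(x) = (x + 3)^3, so the eigenvalues are known. The minimal polynomial is
  m_A(x) = Π_λ (x − λ)^{k_λ}
where k_λ is the size of the *largest* Jordan block for λ (equivalently, the smallest k with (A − λI)^k v = 0 for every generalised eigenvector v of λ).

  λ = -3: largest Jordan block has size 3, contributing (x + 3)^3

So m_A(x) = (x + 3)^3 = x^3 + 9*x^2 + 27*x + 27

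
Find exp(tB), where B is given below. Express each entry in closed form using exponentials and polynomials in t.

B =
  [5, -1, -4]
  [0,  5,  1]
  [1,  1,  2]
e^{tB} =
  [-3*t^2*exp(4*t)/2 + t*exp(4*t) + exp(4*t), -3*t^2*exp(4*t) - t*exp(4*t), 3*t^2*exp(4*t)/2 - 4*t*exp(4*t)]
  [t^2*exp(4*t)/2, t^2*exp(4*t) + t*exp(4*t) + exp(4*t), -t^2*exp(4*t)/2 + t*exp(4*t)]
  [-t^2*exp(4*t)/2 + t*exp(4*t), -t^2*exp(4*t) + t*exp(4*t), t^2*exp(4*t)/2 - 2*t*exp(4*t) + exp(4*t)]

Strategy: write B = P · J · P⁻¹ where J is a Jordan canonical form, so e^{tB} = P · e^{tJ} · P⁻¹, and e^{tJ} can be computed block-by-block.

B has Jordan form
J =
  [4, 1, 0]
  [0, 4, 1]
  [0, 0, 4]
(up to reordering of blocks).

Per-block formulas:
  For a 3×3 Jordan block J_3(4): exp(t · J_3(4)) = e^(4t)·(I + t·N + (t^2/2)·N^2), where N is the 3×3 nilpotent shift.

After assembling e^{tJ} and conjugating by P, we get:

e^{tB} =
  [-3*t^2*exp(4*t)/2 + t*exp(4*t) + exp(4*t), -3*t^2*exp(4*t) - t*exp(4*t), 3*t^2*exp(4*t)/2 - 4*t*exp(4*t)]
  [t^2*exp(4*t)/2, t^2*exp(4*t) + t*exp(4*t) + exp(4*t), -t^2*exp(4*t)/2 + t*exp(4*t)]
  [-t^2*exp(4*t)/2 + t*exp(4*t), -t^2*exp(4*t) + t*exp(4*t), t^2*exp(4*t)/2 - 2*t*exp(4*t) + exp(4*t)]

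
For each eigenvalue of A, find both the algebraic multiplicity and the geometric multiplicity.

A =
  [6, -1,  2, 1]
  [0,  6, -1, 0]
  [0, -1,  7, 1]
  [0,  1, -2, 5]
λ = 6: alg = 4, geom = 2

Step 1 — factor the characteristic polynomial to read off the algebraic multiplicities:
  χ_A(x) = (x - 6)^4

Step 2 — compute geometric multiplicities via the rank-nullity identity g(λ) = n − rank(A − λI):
  rank(A − (6)·I) = 2, so dim ker(A − (6)·I) = n − 2 = 2

Summary:
  λ = 6: algebraic multiplicity = 4, geometric multiplicity = 2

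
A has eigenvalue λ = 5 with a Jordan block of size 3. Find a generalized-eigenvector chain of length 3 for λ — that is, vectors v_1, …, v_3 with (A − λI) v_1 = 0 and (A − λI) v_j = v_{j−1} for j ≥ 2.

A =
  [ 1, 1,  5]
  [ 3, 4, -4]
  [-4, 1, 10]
A Jordan chain for λ = 5 of length 3:
v_1 = (-1, 1, -1)ᵀ
v_2 = (-4, 3, -4)ᵀ
v_3 = (1, 0, 0)ᵀ

Let N = A − (5)·I. We want v_3 with N^3 v_3 = 0 but N^2 v_3 ≠ 0; then v_{j-1} := N · v_j for j = 3, …, 2.

Pick v_3 = (1, 0, 0)ᵀ.
Then v_2 = N · v_3 = (-4, 3, -4)ᵀ.
Then v_1 = N · v_2 = (-1, 1, -1)ᵀ.

Sanity check: (A − (5)·I) v_1 = (0, 0, 0)ᵀ = 0. ✓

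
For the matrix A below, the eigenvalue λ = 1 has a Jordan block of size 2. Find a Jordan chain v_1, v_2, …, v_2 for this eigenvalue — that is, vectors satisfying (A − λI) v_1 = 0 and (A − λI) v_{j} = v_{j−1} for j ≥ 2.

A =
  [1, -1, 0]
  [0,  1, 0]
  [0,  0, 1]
A Jordan chain for λ = 1 of length 2:
v_1 = (-1, 0, 0)ᵀ
v_2 = (0, 1, 0)ᵀ

Let N = A − (1)·I. We want v_2 with N^2 v_2 = 0 but N^1 v_2 ≠ 0; then v_{j-1} := N · v_j for j = 2, …, 2.

Pick v_2 = (0, 1, 0)ᵀ.
Then v_1 = N · v_2 = (-1, 0, 0)ᵀ.

Sanity check: (A − (1)·I) v_1 = (0, 0, 0)ᵀ = 0. ✓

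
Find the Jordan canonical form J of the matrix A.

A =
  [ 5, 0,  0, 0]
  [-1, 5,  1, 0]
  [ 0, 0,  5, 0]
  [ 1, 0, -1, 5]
J_2(5) ⊕ J_1(5) ⊕ J_1(5)

The characteristic polynomial is
  det(x·I − A) = x^4 - 20*x^3 + 150*x^2 - 500*x + 625 = (x - 5)^4

Eigenvalues and multiplicities (the geometric multiplicity of λ is n − rank(A − λI), which equals the number of Jordan blocks for λ):
  λ = 5: algebraic multiplicity = 4, geometric multiplicity = 3

Determining the block sizes for each eigenvalue:
  λ = 5: 3 blocks summing to 4 forces exactly one block of size 2 and the rest size 1 → block sizes [2, 1, 1]

Assembling the blocks gives a Jordan form
J =
  [5, 1, 0, 0]
  [0, 5, 0, 0]
  [0, 0, 5, 0]
  [0, 0, 0, 5]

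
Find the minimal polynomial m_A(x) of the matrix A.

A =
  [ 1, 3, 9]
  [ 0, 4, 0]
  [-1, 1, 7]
x^2 - 8*x + 16

The characteristic polynomial is χ_A(x) = (x - 4)^3, so the eigenvalues are known. The minimal polynomial is
  m_A(x) = Π_λ (x − λ)^{k_λ}
where k_λ is the size of the *largest* Jordan block for λ (equivalently, the smallest k with (A − λI)^k v = 0 for every generalised eigenvector v of λ).

  λ = 4: largest Jordan block has size 2, contributing (x − 4)^2

So m_A(x) = (x - 4)^2 = x^2 - 8*x + 16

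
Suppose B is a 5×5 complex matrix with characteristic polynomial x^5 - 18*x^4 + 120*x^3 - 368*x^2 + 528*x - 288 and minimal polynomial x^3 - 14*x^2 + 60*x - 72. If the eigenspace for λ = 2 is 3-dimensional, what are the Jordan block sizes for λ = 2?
Block sizes for λ = 2: [1, 1, 1]

Step 1 — from the characteristic polynomial, algebraic multiplicity of λ = 2 is 3. From dim ker(B − (2)·I) = 3, there are exactly 3 Jordan blocks for λ = 2.
Step 2 — from the minimal polynomial, the factor (x − 2) tells us the largest block for λ = 2 has size 1.
Step 3 — with total size 3, 3 blocks, and largest block 1, the block sizes (in nonincreasing order) are [1, 1, 1].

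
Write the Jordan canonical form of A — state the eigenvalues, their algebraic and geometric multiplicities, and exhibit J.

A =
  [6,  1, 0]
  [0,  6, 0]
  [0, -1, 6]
J_2(6) ⊕ J_1(6)

The characteristic polynomial is
  det(x·I − A) = x^3 - 18*x^2 + 108*x - 216 = (x - 6)^3

Eigenvalues and multiplicities (the geometric multiplicity of λ is n − rank(A − λI), which equals the number of Jordan blocks for λ):
  λ = 6: algebraic multiplicity = 3, geometric multiplicity = 2

Determining the block sizes for each eigenvalue:
  λ = 6: 2 blocks summing to 3 forces exactly one block of size 2 and the rest size 1 → block sizes [2, 1]

Assembling the blocks gives a Jordan form
J =
  [6, 1, 0]
  [0, 6, 0]
  [0, 0, 6]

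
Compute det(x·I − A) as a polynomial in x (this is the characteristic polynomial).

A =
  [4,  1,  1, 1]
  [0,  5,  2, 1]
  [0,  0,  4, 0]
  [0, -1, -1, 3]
x^4 - 16*x^3 + 96*x^2 - 256*x + 256

Expanding det(x·I − A) (e.g. by cofactor expansion or by noting that A is similar to its Jordan form J, which has the same characteristic polynomial as A) gives
  χ_A(x) = x^4 - 16*x^3 + 96*x^2 - 256*x + 256
which factors as (x - 4)^4. The eigenvalues (with algebraic multiplicities) are λ = 4 with multiplicity 4.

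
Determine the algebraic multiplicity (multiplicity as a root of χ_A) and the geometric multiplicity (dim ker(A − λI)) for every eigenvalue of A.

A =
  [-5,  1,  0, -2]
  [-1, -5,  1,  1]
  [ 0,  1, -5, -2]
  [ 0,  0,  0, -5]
λ = -5: alg = 4, geom = 2

Step 1 — factor the characteristic polynomial to read off the algebraic multiplicities:
  χ_A(x) = (x + 5)^4

Step 2 — compute geometric multiplicities via the rank-nullity identity g(λ) = n − rank(A − λI):
  rank(A − (-5)·I) = 2, so dim ker(A − (-5)·I) = n − 2 = 2

Summary:
  λ = -5: algebraic multiplicity = 4, geometric multiplicity = 2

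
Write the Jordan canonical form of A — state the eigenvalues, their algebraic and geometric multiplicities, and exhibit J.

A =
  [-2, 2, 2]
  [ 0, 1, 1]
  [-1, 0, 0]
J_1(-1) ⊕ J_2(0)

The characteristic polynomial is
  det(x·I − A) = x^3 + x^2 = x^2*(x + 1)

Eigenvalues and multiplicities (the geometric multiplicity of λ is n − rank(A − λI), which equals the number of Jordan blocks for λ):
  λ = -1: algebraic multiplicity = 1, geometric multiplicity = 1
  λ = 0: algebraic multiplicity = 2, geometric multiplicity = 1

Determining the block sizes for each eigenvalue:
  λ = -1: one block (gm = 1), so the single block has size am = 1 → block sizes [1]
  λ = 0: one block (gm = 1), so the single block has size am = 2 → block sizes [2]

Assembling the blocks gives a Jordan form
J =
  [-1, 0, 0]
  [ 0, 0, 1]
  [ 0, 0, 0]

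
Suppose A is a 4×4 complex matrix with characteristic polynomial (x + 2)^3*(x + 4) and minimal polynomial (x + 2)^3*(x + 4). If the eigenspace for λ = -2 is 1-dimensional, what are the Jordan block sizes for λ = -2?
Block sizes for λ = -2: [3]

Step 1 — from the characteristic polynomial, algebraic multiplicity of λ = -2 is 3. From dim ker(A − (-2)·I) = 1, there are exactly 1 Jordan blocks for λ = -2.
Step 2 — from the minimal polynomial, the factor (x + 2)^3 tells us the largest block for λ = -2 has size 3.
Step 3 — with total size 3, 1 blocks, and largest block 3, the block sizes (in nonincreasing order) are [3].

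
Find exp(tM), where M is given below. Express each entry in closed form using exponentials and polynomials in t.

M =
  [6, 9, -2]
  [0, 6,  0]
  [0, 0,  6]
e^{tM} =
  [exp(6*t), 9*t*exp(6*t), -2*t*exp(6*t)]
  [0, exp(6*t), 0]
  [0, 0, exp(6*t)]

Strategy: write M = P · J · P⁻¹ where J is a Jordan canonical form, so e^{tM} = P · e^{tJ} · P⁻¹, and e^{tJ} can be computed block-by-block.

M has Jordan form
J =
  [6, 1, 0]
  [0, 6, 0]
  [0, 0, 6]
(up to reordering of blocks).

Per-block formulas:
  For a 2×2 Jordan block J_2(6): exp(t · J_2(6)) = e^(6t)·(I + t·N), where N is the 2×2 nilpotent shift.
  For a 1×1 block at λ = 6: exp(t · [6]) = [e^(6t)].

After assembling e^{tJ} and conjugating by P, we get:

e^{tM} =
  [exp(6*t), 9*t*exp(6*t), -2*t*exp(6*t)]
  [0, exp(6*t), 0]
  [0, 0, exp(6*t)]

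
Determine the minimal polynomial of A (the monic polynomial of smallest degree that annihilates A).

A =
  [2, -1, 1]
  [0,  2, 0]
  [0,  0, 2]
x^2 - 4*x + 4

The characteristic polynomial is χ_A(x) = (x - 2)^3, so the eigenvalues are known. The minimal polynomial is
  m_A(x) = Π_λ (x − λ)^{k_λ}
where k_λ is the size of the *largest* Jordan block for λ (equivalently, the smallest k with (A − λI)^k v = 0 for every generalised eigenvector v of λ).

  λ = 2: largest Jordan block has size 2, contributing (x − 2)^2

So m_A(x) = (x - 2)^2 = x^2 - 4*x + 4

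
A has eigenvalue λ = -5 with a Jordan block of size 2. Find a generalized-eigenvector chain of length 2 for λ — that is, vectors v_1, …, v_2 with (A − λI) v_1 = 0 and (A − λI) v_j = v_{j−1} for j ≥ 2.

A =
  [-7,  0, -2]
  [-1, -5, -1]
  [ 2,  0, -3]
A Jordan chain for λ = -5 of length 2:
v_1 = (-2, -1, 2)ᵀ
v_2 = (1, 0, 0)ᵀ

Let N = A − (-5)·I. We want v_2 with N^2 v_2 = 0 but N^1 v_2 ≠ 0; then v_{j-1} := N · v_j for j = 2, …, 2.

Pick v_2 = (1, 0, 0)ᵀ.
Then v_1 = N · v_2 = (-2, -1, 2)ᵀ.

Sanity check: (A − (-5)·I) v_1 = (0, 0, 0)ᵀ = 0. ✓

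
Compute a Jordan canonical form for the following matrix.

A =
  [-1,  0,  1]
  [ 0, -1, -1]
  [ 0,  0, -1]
J_2(-1) ⊕ J_1(-1)

The characteristic polynomial is
  det(x·I − A) = x^3 + 3*x^2 + 3*x + 1 = (x + 1)^3

Eigenvalues and multiplicities (the geometric multiplicity of λ is n − rank(A − λI), which equals the number of Jordan blocks for λ):
  λ = -1: algebraic multiplicity = 3, geometric multiplicity = 2

Determining the block sizes for each eigenvalue:
  λ = -1: 2 blocks summing to 3 forces exactly one block of size 2 and the rest size 1 → block sizes [2, 1]

Assembling the blocks gives a Jordan form
J =
  [-1,  1,  0]
  [ 0, -1,  0]
  [ 0,  0, -1]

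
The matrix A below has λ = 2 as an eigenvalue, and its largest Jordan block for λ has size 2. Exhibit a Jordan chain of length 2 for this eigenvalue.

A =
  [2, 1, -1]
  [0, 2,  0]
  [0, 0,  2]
A Jordan chain for λ = 2 of length 2:
v_1 = (1, 0, 0)ᵀ
v_2 = (0, 1, 0)ᵀ

Let N = A − (2)·I. We want v_2 with N^2 v_2 = 0 but N^1 v_2 ≠ 0; then v_{j-1} := N · v_j for j = 2, …, 2.

Pick v_2 = (0, 1, 0)ᵀ.
Then v_1 = N · v_2 = (1, 0, 0)ᵀ.

Sanity check: (A − (2)·I) v_1 = (0, 0, 0)ᵀ = 0. ✓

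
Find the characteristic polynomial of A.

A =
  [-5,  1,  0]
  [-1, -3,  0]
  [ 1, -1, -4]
x^3 + 12*x^2 + 48*x + 64

Expanding det(x·I − A) (e.g. by cofactor expansion or by noting that A is similar to its Jordan form J, which has the same characteristic polynomial as A) gives
  χ_A(x) = x^3 + 12*x^2 + 48*x + 64
which factors as (x + 4)^3. The eigenvalues (with algebraic multiplicities) are λ = -4 with multiplicity 3.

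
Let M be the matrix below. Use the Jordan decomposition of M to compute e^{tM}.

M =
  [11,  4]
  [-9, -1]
e^{tM} =
  [6*t*exp(5*t) + exp(5*t), 4*t*exp(5*t)]
  [-9*t*exp(5*t), -6*t*exp(5*t) + exp(5*t)]

Strategy: write M = P · J · P⁻¹ where J is a Jordan canonical form, so e^{tM} = P · e^{tJ} · P⁻¹, and e^{tJ} can be computed block-by-block.

M has Jordan form
J =
  [5, 1]
  [0, 5]
(up to reordering of blocks).

Per-block formulas:
  For a 2×2 Jordan block J_2(5): exp(t · J_2(5)) = e^(5t)·(I + t·N), where N is the 2×2 nilpotent shift.

After assembling e^{tJ} and conjugating by P, we get:

e^{tM} =
  [6*t*exp(5*t) + exp(5*t), 4*t*exp(5*t)]
  [-9*t*exp(5*t), -6*t*exp(5*t) + exp(5*t)]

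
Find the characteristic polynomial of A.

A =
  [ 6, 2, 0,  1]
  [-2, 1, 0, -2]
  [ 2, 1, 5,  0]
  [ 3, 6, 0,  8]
x^4 - 20*x^3 + 150*x^2 - 500*x + 625

Expanding det(x·I − A) (e.g. by cofactor expansion or by noting that A is similar to its Jordan form J, which has the same characteristic polynomial as A) gives
  χ_A(x) = x^4 - 20*x^3 + 150*x^2 - 500*x + 625
which factors as (x - 5)^4. The eigenvalues (with algebraic multiplicities) are λ = 5 with multiplicity 4.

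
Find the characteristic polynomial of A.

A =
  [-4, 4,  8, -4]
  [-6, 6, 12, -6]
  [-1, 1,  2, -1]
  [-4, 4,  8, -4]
x^4

Expanding det(x·I − A) (e.g. by cofactor expansion or by noting that A is similar to its Jordan form J, which has the same characteristic polynomial as A) gives
  χ_A(x) = x^4
which factors as x^4. The eigenvalues (with algebraic multiplicities) are λ = 0 with multiplicity 4.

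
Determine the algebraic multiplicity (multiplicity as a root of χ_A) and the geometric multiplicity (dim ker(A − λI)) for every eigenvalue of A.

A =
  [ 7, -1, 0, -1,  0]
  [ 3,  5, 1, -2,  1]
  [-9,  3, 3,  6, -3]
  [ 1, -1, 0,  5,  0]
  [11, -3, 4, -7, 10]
λ = 6: alg = 5, geom = 3

Step 1 — factor the characteristic polynomial to read off the algebraic multiplicities:
  χ_A(x) = (x - 6)^5

Step 2 — compute geometric multiplicities via the rank-nullity identity g(λ) = n − rank(A − λI):
  rank(A − (6)·I) = 2, so dim ker(A − (6)·I) = n − 2 = 3

Summary:
  λ = 6: algebraic multiplicity = 5, geometric multiplicity = 3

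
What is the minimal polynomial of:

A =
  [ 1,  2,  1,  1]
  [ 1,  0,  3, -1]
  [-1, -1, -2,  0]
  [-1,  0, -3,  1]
x^3

The characteristic polynomial is χ_A(x) = x^4, so the eigenvalues are known. The minimal polynomial is
  m_A(x) = Π_λ (x − λ)^{k_λ}
where k_λ is the size of the *largest* Jordan block for λ (equivalently, the smallest k with (A − λI)^k v = 0 for every generalised eigenvector v of λ).

  λ = 0: largest Jordan block has size 3, contributing (x − 0)^3

So m_A(x) = x^3 = x^3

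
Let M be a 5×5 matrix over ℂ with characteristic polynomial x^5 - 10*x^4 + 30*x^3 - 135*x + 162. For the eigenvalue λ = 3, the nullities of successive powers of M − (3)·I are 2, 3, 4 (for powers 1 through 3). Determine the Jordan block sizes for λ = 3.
Block sizes for λ = 3: [3, 1]

From the dimensions of kernels of powers, the number of Jordan blocks of size at least j is d_j − d_{j−1} where d_j = dim ker(N^j) (with d_0 = 0). Computing the differences gives [2, 1, 1].
The number of blocks of size exactly k is (#blocks of size ≥ k) − (#blocks of size ≥ k + 1), so the partition is: 1 block(s) of size 1, 1 block(s) of size 3.
In nonincreasing order the block sizes are [3, 1].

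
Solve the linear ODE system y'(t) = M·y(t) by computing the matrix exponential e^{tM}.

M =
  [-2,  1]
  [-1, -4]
e^{tM} =
  [t*exp(-3*t) + exp(-3*t), t*exp(-3*t)]
  [-t*exp(-3*t), -t*exp(-3*t) + exp(-3*t)]

Strategy: write M = P · J · P⁻¹ where J is a Jordan canonical form, so e^{tM} = P · e^{tJ} · P⁻¹, and e^{tJ} can be computed block-by-block.

M has Jordan form
J =
  [-3,  1]
  [ 0, -3]
(up to reordering of blocks).

Per-block formulas:
  For a 2×2 Jordan block J_2(-3): exp(t · J_2(-3)) = e^(-3t)·(I + t·N), where N is the 2×2 nilpotent shift.

After assembling e^{tJ} and conjugating by P, we get:

e^{tM} =
  [t*exp(-3*t) + exp(-3*t), t*exp(-3*t)]
  [-t*exp(-3*t), -t*exp(-3*t) + exp(-3*t)]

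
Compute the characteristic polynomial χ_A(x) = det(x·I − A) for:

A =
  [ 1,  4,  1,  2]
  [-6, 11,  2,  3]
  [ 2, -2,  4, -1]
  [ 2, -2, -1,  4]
x^4 - 20*x^3 + 150*x^2 - 500*x + 625

Expanding det(x·I − A) (e.g. by cofactor expansion or by noting that A is similar to its Jordan form J, which has the same characteristic polynomial as A) gives
  χ_A(x) = x^4 - 20*x^3 + 150*x^2 - 500*x + 625
which factors as (x - 5)^4. The eigenvalues (with algebraic multiplicities) are λ = 5 with multiplicity 4.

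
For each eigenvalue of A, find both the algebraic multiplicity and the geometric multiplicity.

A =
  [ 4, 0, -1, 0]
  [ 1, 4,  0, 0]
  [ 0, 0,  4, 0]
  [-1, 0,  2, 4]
λ = 4: alg = 4, geom = 2

Step 1 — factor the characteristic polynomial to read off the algebraic multiplicities:
  χ_A(x) = (x - 4)^4

Step 2 — compute geometric multiplicities via the rank-nullity identity g(λ) = n − rank(A − λI):
  rank(A − (4)·I) = 2, so dim ker(A − (4)·I) = n − 2 = 2

Summary:
  λ = 4: algebraic multiplicity = 4, geometric multiplicity = 2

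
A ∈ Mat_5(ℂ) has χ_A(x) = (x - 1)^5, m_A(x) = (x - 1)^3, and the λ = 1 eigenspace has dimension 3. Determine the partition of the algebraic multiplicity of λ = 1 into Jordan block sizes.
Block sizes for λ = 1: [3, 1, 1]

Step 1 — from the characteristic polynomial, algebraic multiplicity of λ = 1 is 5. From dim ker(A − (1)·I) = 3, there are exactly 3 Jordan blocks for λ = 1.
Step 2 — from the minimal polynomial, the factor (x − 1)^3 tells us the largest block for λ = 1 has size 3.
Step 3 — with total size 5, 3 blocks, and largest block 3, the block sizes (in nonincreasing order) are [3, 1, 1].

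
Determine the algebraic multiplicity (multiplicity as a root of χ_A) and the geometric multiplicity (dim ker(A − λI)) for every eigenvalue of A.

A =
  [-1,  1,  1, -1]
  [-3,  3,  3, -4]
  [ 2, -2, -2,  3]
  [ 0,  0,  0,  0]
λ = 0: alg = 4, geom = 2

Step 1 — factor the characteristic polynomial to read off the algebraic multiplicities:
  χ_A(x) = x^4

Step 2 — compute geometric multiplicities via the rank-nullity identity g(λ) = n − rank(A − λI):
  rank(A − (0)·I) = 2, so dim ker(A − (0)·I) = n − 2 = 2

Summary:
  λ = 0: algebraic multiplicity = 4, geometric multiplicity = 2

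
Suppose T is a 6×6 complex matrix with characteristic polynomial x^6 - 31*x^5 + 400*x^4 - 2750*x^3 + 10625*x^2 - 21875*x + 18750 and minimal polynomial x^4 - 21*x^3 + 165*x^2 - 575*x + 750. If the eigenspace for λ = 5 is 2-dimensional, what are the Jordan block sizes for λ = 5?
Block sizes for λ = 5: [3, 2]

Step 1 — from the characteristic polynomial, algebraic multiplicity of λ = 5 is 5. From dim ker(T − (5)·I) = 2, there are exactly 2 Jordan blocks for λ = 5.
Step 2 — from the minimal polynomial, the factor (x − 5)^3 tells us the largest block for λ = 5 has size 3.
Step 3 — with total size 5, 2 blocks, and largest block 3, the block sizes (in nonincreasing order) are [3, 2].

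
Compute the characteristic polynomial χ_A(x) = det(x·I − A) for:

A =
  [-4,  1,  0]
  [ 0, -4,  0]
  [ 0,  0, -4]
x^3 + 12*x^2 + 48*x + 64

Expanding det(x·I − A) (e.g. by cofactor expansion or by noting that A is similar to its Jordan form J, which has the same characteristic polynomial as A) gives
  χ_A(x) = x^3 + 12*x^2 + 48*x + 64
which factors as (x + 4)^3. The eigenvalues (with algebraic multiplicities) are λ = -4 with multiplicity 3.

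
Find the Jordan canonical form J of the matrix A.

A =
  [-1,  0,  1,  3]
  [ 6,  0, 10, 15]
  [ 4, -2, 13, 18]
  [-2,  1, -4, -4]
J_3(1) ⊕ J_1(5)

The characteristic polynomial is
  det(x·I − A) = x^4 - 8*x^3 + 18*x^2 - 16*x + 5 = (x - 5)*(x - 1)^3

Eigenvalues and multiplicities (the geometric multiplicity of λ is n − rank(A − λI), which equals the number of Jordan blocks for λ):
  λ = 1: algebraic multiplicity = 3, geometric multiplicity = 1
  λ = 5: algebraic multiplicity = 1, geometric multiplicity = 1

Determining the block sizes for each eigenvalue:
  λ = 1: one block (gm = 1), so the single block has size am = 3 → block sizes [3]
  λ = 5: one block (gm = 1), so the single block has size am = 1 → block sizes [1]

Assembling the blocks gives a Jordan form
J =
  [1, 1, 0, 0]
  [0, 1, 1, 0]
  [0, 0, 1, 0]
  [0, 0, 0, 5]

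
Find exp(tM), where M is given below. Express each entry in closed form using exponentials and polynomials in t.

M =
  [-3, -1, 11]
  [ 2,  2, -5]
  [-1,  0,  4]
e^{tM} =
  [3*t^2*exp(t)/2 - 4*t*exp(t) + exp(t), 3*t^2*exp(t)/2 - t*exp(t), -3*t^2*exp(t) + 11*t*exp(t)]
  [-t^2*exp(t)/2 + 2*t*exp(t), -t^2*exp(t)/2 + t*exp(t) + exp(t), t^2*exp(t) - 5*t*exp(t)]
  [t^2*exp(t)/2 - t*exp(t), t^2*exp(t)/2, -t^2*exp(t) + 3*t*exp(t) + exp(t)]

Strategy: write M = P · J · P⁻¹ where J is a Jordan canonical form, so e^{tM} = P · e^{tJ} · P⁻¹, and e^{tJ} can be computed block-by-block.

M has Jordan form
J =
  [1, 1, 0]
  [0, 1, 1]
  [0, 0, 1]
(up to reordering of blocks).

Per-block formulas:
  For a 3×3 Jordan block J_3(1): exp(t · J_3(1)) = e^(1t)·(I + t·N + (t^2/2)·N^2), where N is the 3×3 nilpotent shift.

After assembling e^{tJ} and conjugating by P, we get:

e^{tM} =
  [3*t^2*exp(t)/2 - 4*t*exp(t) + exp(t), 3*t^2*exp(t)/2 - t*exp(t), -3*t^2*exp(t) + 11*t*exp(t)]
  [-t^2*exp(t)/2 + 2*t*exp(t), -t^2*exp(t)/2 + t*exp(t) + exp(t), t^2*exp(t) - 5*t*exp(t)]
  [t^2*exp(t)/2 - t*exp(t), t^2*exp(t)/2, -t^2*exp(t) + 3*t*exp(t) + exp(t)]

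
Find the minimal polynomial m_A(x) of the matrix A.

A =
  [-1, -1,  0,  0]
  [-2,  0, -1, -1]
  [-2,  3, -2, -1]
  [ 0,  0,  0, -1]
x^3 + 3*x^2 + 3*x + 1

The characteristic polynomial is χ_A(x) = (x + 1)^4, so the eigenvalues are known. The minimal polynomial is
  m_A(x) = Π_λ (x − λ)^{k_λ}
where k_λ is the size of the *largest* Jordan block for λ (equivalently, the smallest k with (A − λI)^k v = 0 for every generalised eigenvector v of λ).

  λ = -1: largest Jordan block has size 3, contributing (x + 1)^3

So m_A(x) = (x + 1)^3 = x^3 + 3*x^2 + 3*x + 1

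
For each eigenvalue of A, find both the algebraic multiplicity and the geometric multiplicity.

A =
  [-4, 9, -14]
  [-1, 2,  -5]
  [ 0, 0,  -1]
λ = -1: alg = 3, geom = 1

Step 1 — factor the characteristic polynomial to read off the algebraic multiplicities:
  χ_A(x) = (x + 1)^3

Step 2 — compute geometric multiplicities via the rank-nullity identity g(λ) = n − rank(A − λI):
  rank(A − (-1)·I) = 2, so dim ker(A − (-1)·I) = n − 2 = 1

Summary:
  λ = -1: algebraic multiplicity = 3, geometric multiplicity = 1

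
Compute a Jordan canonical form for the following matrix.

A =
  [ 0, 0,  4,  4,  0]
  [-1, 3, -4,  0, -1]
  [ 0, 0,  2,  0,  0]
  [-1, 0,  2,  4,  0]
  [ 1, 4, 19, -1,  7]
J_2(2) ⊕ J_1(2) ⊕ J_2(5)

The characteristic polynomial is
  det(x·I − A) = x^5 - 16*x^4 + 97*x^3 - 278*x^2 + 380*x - 200 = (x - 5)^2*(x - 2)^3

Eigenvalues and multiplicities (the geometric multiplicity of λ is n − rank(A − λI), which equals the number of Jordan blocks for λ):
  λ = 2: algebraic multiplicity = 3, geometric multiplicity = 2
  λ = 5: algebraic multiplicity = 2, geometric multiplicity = 1

Determining the block sizes for each eigenvalue:
  λ = 2: 2 blocks summing to 3 forces exactly one block of size 2 and the rest size 1 → block sizes [2, 1]
  λ = 5: one block (gm = 1), so the single block has size am = 2 → block sizes [2]

Assembling the blocks gives a Jordan form
J =
  [2, 1, 0, 0, 0]
  [0, 2, 0, 0, 0]
  [0, 0, 2, 0, 0]
  [0, 0, 0, 5, 1]
  [0, 0, 0, 0, 5]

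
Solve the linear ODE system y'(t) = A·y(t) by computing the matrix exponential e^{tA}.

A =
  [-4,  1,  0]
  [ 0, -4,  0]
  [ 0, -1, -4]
e^{tA} =
  [exp(-4*t), t*exp(-4*t), 0]
  [0, exp(-4*t), 0]
  [0, -t*exp(-4*t), exp(-4*t)]

Strategy: write A = P · J · P⁻¹ where J is a Jordan canonical form, so e^{tA} = P · e^{tJ} · P⁻¹, and e^{tJ} can be computed block-by-block.

A has Jordan form
J =
  [-4,  1,  0]
  [ 0, -4,  0]
  [ 0,  0, -4]
(up to reordering of blocks).

Per-block formulas:
  For a 2×2 Jordan block J_2(-4): exp(t · J_2(-4)) = e^(-4t)·(I + t·N), where N is the 2×2 nilpotent shift.
  For a 1×1 block at λ = -4: exp(t · [-4]) = [e^(-4t)].

After assembling e^{tJ} and conjugating by P, we get:

e^{tA} =
  [exp(-4*t), t*exp(-4*t), 0]
  [0, exp(-4*t), 0]
  [0, -t*exp(-4*t), exp(-4*t)]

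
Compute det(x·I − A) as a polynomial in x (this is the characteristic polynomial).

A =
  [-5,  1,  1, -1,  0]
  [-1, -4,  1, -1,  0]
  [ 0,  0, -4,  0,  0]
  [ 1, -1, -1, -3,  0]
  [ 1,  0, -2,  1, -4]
x^5 + 20*x^4 + 160*x^3 + 640*x^2 + 1280*x + 1024

Expanding det(x·I − A) (e.g. by cofactor expansion or by noting that A is similar to its Jordan form J, which has the same characteristic polynomial as A) gives
  χ_A(x) = x^5 + 20*x^4 + 160*x^3 + 640*x^2 + 1280*x + 1024
which factors as (x + 4)^5. The eigenvalues (with algebraic multiplicities) are λ = -4 with multiplicity 5.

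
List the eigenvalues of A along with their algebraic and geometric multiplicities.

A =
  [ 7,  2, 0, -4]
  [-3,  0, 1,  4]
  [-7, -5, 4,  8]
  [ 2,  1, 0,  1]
λ = 3: alg = 4, geom = 2

Step 1 — factor the characteristic polynomial to read off the algebraic multiplicities:
  χ_A(x) = (x - 3)^4

Step 2 — compute geometric multiplicities via the rank-nullity identity g(λ) = n − rank(A − λI):
  rank(A − (3)·I) = 2, so dim ker(A − (3)·I) = n − 2 = 2

Summary:
  λ = 3: algebraic multiplicity = 4, geometric multiplicity = 2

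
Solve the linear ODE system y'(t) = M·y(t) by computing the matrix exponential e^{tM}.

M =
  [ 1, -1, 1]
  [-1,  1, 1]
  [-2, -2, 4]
e^{tM} =
  [-t*exp(2*t) + exp(2*t), -t*exp(2*t), t*exp(2*t)]
  [-t*exp(2*t), -t*exp(2*t) + exp(2*t), t*exp(2*t)]
  [-2*t*exp(2*t), -2*t*exp(2*t), 2*t*exp(2*t) + exp(2*t)]

Strategy: write M = P · J · P⁻¹ where J is a Jordan canonical form, so e^{tM} = P · e^{tJ} · P⁻¹, and e^{tJ} can be computed block-by-block.

M has Jordan form
J =
  [2, 1, 0]
  [0, 2, 0]
  [0, 0, 2]
(up to reordering of blocks).

Per-block formulas:
  For a 1×1 block at λ = 2: exp(t · [2]) = [e^(2t)].
  For a 2×2 Jordan block J_2(2): exp(t · J_2(2)) = e^(2t)·(I + t·N), where N is the 2×2 nilpotent shift.

After assembling e^{tJ} and conjugating by P, we get:

e^{tM} =
  [-t*exp(2*t) + exp(2*t), -t*exp(2*t), t*exp(2*t)]
  [-t*exp(2*t), -t*exp(2*t) + exp(2*t), t*exp(2*t)]
  [-2*t*exp(2*t), -2*t*exp(2*t), 2*t*exp(2*t) + exp(2*t)]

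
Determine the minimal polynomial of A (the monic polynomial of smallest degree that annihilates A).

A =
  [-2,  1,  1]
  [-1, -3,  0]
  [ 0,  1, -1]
x^3 + 6*x^2 + 12*x + 8

The characteristic polynomial is χ_A(x) = (x + 2)^3, so the eigenvalues are known. The minimal polynomial is
  m_A(x) = Π_λ (x − λ)^{k_λ}
where k_λ is the size of the *largest* Jordan block for λ (equivalently, the smallest k with (A − λI)^k v = 0 for every generalised eigenvector v of λ).

  λ = -2: largest Jordan block has size 3, contributing (x + 2)^3

So m_A(x) = (x + 2)^3 = x^3 + 6*x^2 + 12*x + 8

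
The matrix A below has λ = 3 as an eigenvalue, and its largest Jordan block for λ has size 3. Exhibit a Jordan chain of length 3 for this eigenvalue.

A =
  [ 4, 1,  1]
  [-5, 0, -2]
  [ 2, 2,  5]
A Jordan chain for λ = 3 of length 3:
v_1 = (-2, 6, -4)ᵀ
v_2 = (1, -5, 2)ᵀ
v_3 = (1, 0, 0)ᵀ

Let N = A − (3)·I. We want v_3 with N^3 v_3 = 0 but N^2 v_3 ≠ 0; then v_{j-1} := N · v_j for j = 3, …, 2.

Pick v_3 = (1, 0, 0)ᵀ.
Then v_2 = N · v_3 = (1, -5, 2)ᵀ.
Then v_1 = N · v_2 = (-2, 6, -4)ᵀ.

Sanity check: (A − (3)·I) v_1 = (0, 0, 0)ᵀ = 0. ✓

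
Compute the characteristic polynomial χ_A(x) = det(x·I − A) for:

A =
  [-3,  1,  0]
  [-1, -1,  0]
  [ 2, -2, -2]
x^3 + 6*x^2 + 12*x + 8

Expanding det(x·I − A) (e.g. by cofactor expansion or by noting that A is similar to its Jordan form J, which has the same characteristic polynomial as A) gives
  χ_A(x) = x^3 + 6*x^2 + 12*x + 8
which factors as (x + 2)^3. The eigenvalues (with algebraic multiplicities) are λ = -2 with multiplicity 3.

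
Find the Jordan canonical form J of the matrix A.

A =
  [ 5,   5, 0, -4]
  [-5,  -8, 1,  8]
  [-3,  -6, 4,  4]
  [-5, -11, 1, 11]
J_3(3) ⊕ J_1(3)

The characteristic polynomial is
  det(x·I − A) = x^4 - 12*x^3 + 54*x^2 - 108*x + 81 = (x - 3)^4

Eigenvalues and multiplicities (the geometric multiplicity of λ is n − rank(A − λI), which equals the number of Jordan blocks for λ):
  λ = 3: algebraic multiplicity = 4, geometric multiplicity = 2

Determining the block sizes for each eigenvalue:
  λ = 3: with am = 4 and gm = 2, the partition is not yet determined (e.g. several partitions of 4 into 2 parts exist). Let N = A − (3)·I. Computing rank(N^1) = 2, rank(N^2) = 1, rank(N^3) = 0; the number of blocks of size ≥ j is rank(N^{j−1}) − rank(N^j), giving [2, 1, 1]. So we have 1 block(s) of size 3, 1 block(s) of size 1 → block sizes [3, 1]

Assembling the blocks gives a Jordan form
J =
  [3, 1, 0, 0]
  [0, 3, 1, 0]
  [0, 0, 3, 0]
  [0, 0, 0, 3]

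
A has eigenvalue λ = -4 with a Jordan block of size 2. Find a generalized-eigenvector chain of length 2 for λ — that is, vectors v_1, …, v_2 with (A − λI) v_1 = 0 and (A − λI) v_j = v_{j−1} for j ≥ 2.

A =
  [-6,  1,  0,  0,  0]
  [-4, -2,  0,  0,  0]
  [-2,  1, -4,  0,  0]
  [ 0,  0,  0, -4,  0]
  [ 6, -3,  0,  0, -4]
A Jordan chain for λ = -4 of length 2:
v_1 = (-2, -4, -2, 0, 6)ᵀ
v_2 = (1, 0, 0, 0, 0)ᵀ

Let N = A − (-4)·I. We want v_2 with N^2 v_2 = 0 but N^1 v_2 ≠ 0; then v_{j-1} := N · v_j for j = 2, …, 2.

Pick v_2 = (1, 0, 0, 0, 0)ᵀ.
Then v_1 = N · v_2 = (-2, -4, -2, 0, 6)ᵀ.

Sanity check: (A − (-4)·I) v_1 = (0, 0, 0, 0, 0)ᵀ = 0. ✓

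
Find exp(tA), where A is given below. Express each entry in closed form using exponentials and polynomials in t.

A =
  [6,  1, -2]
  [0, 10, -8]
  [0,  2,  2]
e^{tA} =
  [exp(6*t), t*exp(6*t), -2*t*exp(6*t)]
  [0, 4*t*exp(6*t) + exp(6*t), -8*t*exp(6*t)]
  [0, 2*t*exp(6*t), -4*t*exp(6*t) + exp(6*t)]

Strategy: write A = P · J · P⁻¹ where J is a Jordan canonical form, so e^{tA} = P · e^{tJ} · P⁻¹, and e^{tJ} can be computed block-by-block.

A has Jordan form
J =
  [6, 1, 0]
  [0, 6, 0]
  [0, 0, 6]
(up to reordering of blocks).

Per-block formulas:
  For a 1×1 block at λ = 6: exp(t · [6]) = [e^(6t)].
  For a 2×2 Jordan block J_2(6): exp(t · J_2(6)) = e^(6t)·(I + t·N), where N is the 2×2 nilpotent shift.

After assembling e^{tJ} and conjugating by P, we get:

e^{tA} =
  [exp(6*t), t*exp(6*t), -2*t*exp(6*t)]
  [0, 4*t*exp(6*t) + exp(6*t), -8*t*exp(6*t)]
  [0, 2*t*exp(6*t), -4*t*exp(6*t) + exp(6*t)]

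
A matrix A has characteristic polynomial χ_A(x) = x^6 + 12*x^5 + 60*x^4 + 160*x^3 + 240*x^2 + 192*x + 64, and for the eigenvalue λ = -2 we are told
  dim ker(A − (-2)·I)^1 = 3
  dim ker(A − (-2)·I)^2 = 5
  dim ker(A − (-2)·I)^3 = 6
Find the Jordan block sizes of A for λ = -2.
Block sizes for λ = -2: [3, 2, 1]

From the dimensions of kernels of powers, the number of Jordan blocks of size at least j is d_j − d_{j−1} where d_j = dim ker(N^j) (with d_0 = 0). Computing the differences gives [3, 2, 1].
The number of blocks of size exactly k is (#blocks of size ≥ k) − (#blocks of size ≥ k + 1), so the partition is: 1 block(s) of size 1, 1 block(s) of size 2, 1 block(s) of size 3.
In nonincreasing order the block sizes are [3, 2, 1].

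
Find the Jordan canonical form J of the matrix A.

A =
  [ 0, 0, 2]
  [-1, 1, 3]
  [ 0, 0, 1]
J_1(0) ⊕ J_2(1)

The characteristic polynomial is
  det(x·I − A) = x^3 - 2*x^2 + x = x*(x - 1)^2

Eigenvalues and multiplicities (the geometric multiplicity of λ is n − rank(A − λI), which equals the number of Jordan blocks for λ):
  λ = 0: algebraic multiplicity = 1, geometric multiplicity = 1
  λ = 1: algebraic multiplicity = 2, geometric multiplicity = 1

Determining the block sizes for each eigenvalue:
  λ = 0: one block (gm = 1), so the single block has size am = 1 → block sizes [1]
  λ = 1: one block (gm = 1), so the single block has size am = 2 → block sizes [2]

Assembling the blocks gives a Jordan form
J =
  [0, 0, 0]
  [0, 1, 1]
  [0, 0, 1]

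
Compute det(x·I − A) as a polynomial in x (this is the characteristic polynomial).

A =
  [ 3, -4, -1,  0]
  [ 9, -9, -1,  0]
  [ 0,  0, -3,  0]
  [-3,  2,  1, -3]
x^4 + 12*x^3 + 54*x^2 + 108*x + 81

Expanding det(x·I − A) (e.g. by cofactor expansion or by noting that A is similar to its Jordan form J, which has the same characteristic polynomial as A) gives
  χ_A(x) = x^4 + 12*x^3 + 54*x^2 + 108*x + 81
which factors as (x + 3)^4. The eigenvalues (with algebraic multiplicities) are λ = -3 with multiplicity 4.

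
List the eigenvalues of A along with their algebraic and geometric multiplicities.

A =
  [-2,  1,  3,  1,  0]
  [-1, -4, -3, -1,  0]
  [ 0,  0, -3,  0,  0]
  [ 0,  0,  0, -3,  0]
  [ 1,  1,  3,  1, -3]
λ = -3: alg = 5, geom = 4

Step 1 — factor the characteristic polynomial to read off the algebraic multiplicities:
  χ_A(x) = (x + 3)^5

Step 2 — compute geometric multiplicities via the rank-nullity identity g(λ) = n − rank(A − λI):
  rank(A − (-3)·I) = 1, so dim ker(A − (-3)·I) = n − 1 = 4

Summary:
  λ = -3: algebraic multiplicity = 5, geometric multiplicity = 4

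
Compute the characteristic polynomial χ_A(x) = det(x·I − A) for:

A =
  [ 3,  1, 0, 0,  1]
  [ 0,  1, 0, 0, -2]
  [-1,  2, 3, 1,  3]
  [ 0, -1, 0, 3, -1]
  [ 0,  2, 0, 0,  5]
x^5 - 15*x^4 + 90*x^3 - 270*x^2 + 405*x - 243

Expanding det(x·I − A) (e.g. by cofactor expansion or by noting that A is similar to its Jordan form J, which has the same characteristic polynomial as A) gives
  χ_A(x) = x^5 - 15*x^4 + 90*x^3 - 270*x^2 + 405*x - 243
which factors as (x - 3)^5. The eigenvalues (with algebraic multiplicities) are λ = 3 with multiplicity 5.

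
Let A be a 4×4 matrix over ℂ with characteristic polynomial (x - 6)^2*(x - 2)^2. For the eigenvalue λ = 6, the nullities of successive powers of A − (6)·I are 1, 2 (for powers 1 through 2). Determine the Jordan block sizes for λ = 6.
Block sizes for λ = 6: [2]

From the dimensions of kernels of powers, the number of Jordan blocks of size at least j is d_j − d_{j−1} where d_j = dim ker(N^j) (with d_0 = 0). Computing the differences gives [1, 1].
The number of blocks of size exactly k is (#blocks of size ≥ k) − (#blocks of size ≥ k + 1), so the partition is: 1 block(s) of size 2.
In nonincreasing order the block sizes are [2].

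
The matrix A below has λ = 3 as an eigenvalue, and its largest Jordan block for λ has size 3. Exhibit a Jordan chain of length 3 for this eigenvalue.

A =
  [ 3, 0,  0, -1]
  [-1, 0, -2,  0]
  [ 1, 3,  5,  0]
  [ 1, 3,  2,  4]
A Jordan chain for λ = 3 of length 3:
v_1 = (-1, 1, -1, 0)ᵀ
v_2 = (0, -1, 1, 1)ᵀ
v_3 = (1, 0, 0, 0)ᵀ

Let N = A − (3)·I. We want v_3 with N^3 v_3 = 0 but N^2 v_3 ≠ 0; then v_{j-1} := N · v_j for j = 3, …, 2.

Pick v_3 = (1, 0, 0, 0)ᵀ.
Then v_2 = N · v_3 = (0, -1, 1, 1)ᵀ.
Then v_1 = N · v_2 = (-1, 1, -1, 0)ᵀ.

Sanity check: (A − (3)·I) v_1 = (0, 0, 0, 0)ᵀ = 0. ✓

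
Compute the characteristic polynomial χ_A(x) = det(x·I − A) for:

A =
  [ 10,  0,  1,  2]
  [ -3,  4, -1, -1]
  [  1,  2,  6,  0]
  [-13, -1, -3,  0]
x^4 - 20*x^3 + 150*x^2 - 500*x + 625

Expanding det(x·I − A) (e.g. by cofactor expansion or by noting that A is similar to its Jordan form J, which has the same characteristic polynomial as A) gives
  χ_A(x) = x^4 - 20*x^3 + 150*x^2 - 500*x + 625
which factors as (x - 5)^4. The eigenvalues (with algebraic multiplicities) are λ = 5 with multiplicity 4.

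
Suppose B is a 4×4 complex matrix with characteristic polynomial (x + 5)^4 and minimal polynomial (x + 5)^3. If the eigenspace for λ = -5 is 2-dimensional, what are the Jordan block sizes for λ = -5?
Block sizes for λ = -5: [3, 1]

Step 1 — from the characteristic polynomial, algebraic multiplicity of λ = -5 is 4. From dim ker(B − (-5)·I) = 2, there are exactly 2 Jordan blocks for λ = -5.
Step 2 — from the minimal polynomial, the factor (x + 5)^3 tells us the largest block for λ = -5 has size 3.
Step 3 — with total size 4, 2 blocks, and largest block 3, the block sizes (in nonincreasing order) are [3, 1].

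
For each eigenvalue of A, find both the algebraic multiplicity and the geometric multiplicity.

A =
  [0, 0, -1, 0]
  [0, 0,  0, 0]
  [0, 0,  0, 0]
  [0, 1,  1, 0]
λ = 0: alg = 4, geom = 2

Step 1 — factor the characteristic polynomial to read off the algebraic multiplicities:
  χ_A(x) = x^4

Step 2 — compute geometric multiplicities via the rank-nullity identity g(λ) = n − rank(A − λI):
  rank(A − (0)·I) = 2, so dim ker(A − (0)·I) = n − 2 = 2

Summary:
  λ = 0: algebraic multiplicity = 4, geometric multiplicity = 2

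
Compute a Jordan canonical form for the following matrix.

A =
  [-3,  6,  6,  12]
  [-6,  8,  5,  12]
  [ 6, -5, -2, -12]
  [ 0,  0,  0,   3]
J_1(-3) ⊕ J_2(3) ⊕ J_1(3)

The characteristic polynomial is
  det(x·I − A) = x^4 - 6*x^3 + 54*x - 81 = (x - 3)^3*(x + 3)

Eigenvalues and multiplicities (the geometric multiplicity of λ is n − rank(A − λI), which equals the number of Jordan blocks for λ):
  λ = -3: algebraic multiplicity = 1, geometric multiplicity = 1
  λ = 3: algebraic multiplicity = 3, geometric multiplicity = 2

Determining the block sizes for each eigenvalue:
  λ = -3: one block (gm = 1), so the single block has size am = 1 → block sizes [1]
  λ = 3: 2 blocks summing to 3 forces exactly one block of size 2 and the rest size 1 → block sizes [2, 1]

Assembling the blocks gives a Jordan form
J =
  [-3, 0, 0, 0]
  [ 0, 3, 1, 0]
  [ 0, 0, 3, 0]
  [ 0, 0, 0, 3]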